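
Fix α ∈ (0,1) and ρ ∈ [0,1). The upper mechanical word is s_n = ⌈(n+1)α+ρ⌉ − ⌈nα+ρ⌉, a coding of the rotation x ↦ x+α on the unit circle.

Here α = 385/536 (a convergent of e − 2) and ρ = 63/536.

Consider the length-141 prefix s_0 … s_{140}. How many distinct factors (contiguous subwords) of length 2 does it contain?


3

t_n = ⌈(n·385+63)/536⌉ for n = 0 … 141:
  n=0…9: ⌈63/536⌉=1 ⌈448/536⌉=1 ⌈833/536⌉=2 ⌈1218/536⌉=3 ⌈1603/536⌉=3 ⌈1988/536⌉=4 ⌈2373/536⌉=5 ⌈2758/536⌉=6 ⌈3143/536⌉=6 ⌈3528/536⌉=7
  n=10…19: ⌈3913/536⌉=8 ⌈4298/536⌉=9 ⌈4683/536⌉=9 ⌈5068/536⌉=10 ⌈5453/536⌉=11 ⌈5838/536⌉=11 ⌈6223/536⌉=12 ⌈6608/536⌉=13 ⌈6993/536⌉=14 ⌈7378/536⌉=14
  n=20…29: ⌈7763/536⌉=15 ⌈8148/536⌉=16 ⌈8533/536⌉=16 ⌈8918/536⌉=17 ⌈9303/536⌉=18 ⌈9688/536⌉=19 ⌈10073/536⌉=19 ⌈10458/536⌉=20 ⌈10843/536⌉=21 ⌈11228/536⌉=21
  n=30…39: ⌈11613/536⌉=22 ⌈11998/536⌉=23 ⌈12383/536⌉=24 ⌈12768/536⌉=24 ⌈13153/536⌉=25 ⌈13538/536⌉=26 ⌈13923/536⌉=26 ⌈14308/536⌉=27 ⌈14693/536⌉=28 ⌈15078/536⌉=29
  n=40…49: ⌈15463/536⌉=29 ⌈15848/536⌉=30 ⌈16233/536⌉=31 ⌈16618/536⌉=32 ⌈17003/536⌉=32 ⌈17388/536⌉=33 ⌈17773/536⌉=34 ⌈18158/536⌉=34 ⌈18543/536⌉=35 ⌈18928/536⌉=36
  n=50…59: ⌈19313/536⌉=37 ⌈19698/536⌉=37 ⌈20083/536⌉=38 ⌈20468/536⌉=39 ⌈20853/536⌉=39 ⌈21238/536⌉=40 ⌈21623/536⌉=41 ⌈22008/536⌉=42 ⌈22393/536⌉=42 ⌈22778/536⌉=43
  n=60…69: ⌈23163/536⌉=44 ⌈23548/536⌉=44 ⌈23933/536⌉=45 ⌈24318/536⌉=46 ⌈24703/536⌉=47 ⌈25088/536⌉=47 ⌈25473/536⌉=48 ⌈25858/536⌉=49 ⌈26243/536⌉=49 ⌈26628/536⌉=50
  n=70…79: ⌈27013/536⌉=51 ⌈27398/536⌉=52 ⌈27783/536⌉=52 ⌈28168/536⌉=53 ⌈28553/536⌉=54 ⌈28938/536⌉=54 ⌈29323/536⌉=55 ⌈29708/536⌉=56 ⌈30093/536⌉=57 ⌈30478/536⌉=57
  n=80…89: ⌈30863/536⌉=58 ⌈31248/536⌉=59 ⌈31633/536⌉=60 ⌈32018/536⌉=60 ⌈32403/536⌉=61 ⌈32788/536⌉=62 ⌈33173/536⌉=62 ⌈33558/536⌉=63 ⌈33943/536⌉=64 ⌈34328/536⌉=65
  n=90…99: ⌈34713/536⌉=65 ⌈35098/536⌉=66 ⌈35483/536⌉=67 ⌈35868/536⌉=67 ⌈36253/536⌉=68 ⌈36638/536⌉=69 ⌈37023/536⌉=70 ⌈37408/536⌉=70 ⌈37793/536⌉=71 ⌈38178/536⌉=72
  n=100…109: ⌈38563/536⌉=72 ⌈38948/536⌉=73 ⌈39333/536⌉=74 ⌈39718/536⌉=75 ⌈40103/536⌉=75 ⌈40488/536⌉=76 ⌈40873/536⌉=77 ⌈41258/536⌉=77 ⌈41643/536⌉=78 ⌈42028/536⌉=79
  n=110…119: ⌈42413/536⌉=80 ⌈42798/536⌉=80 ⌈43183/536⌉=81 ⌈43568/536⌉=82 ⌈43953/536⌉=83 ⌈44338/536⌉=83 ⌈44723/536⌉=84 ⌈45108/536⌉=85 ⌈45493/536⌉=85 ⌈45878/536⌉=86
  n=120…129: ⌈46263/536⌉=87 ⌈46648/536⌉=88 ⌈47033/536⌉=88 ⌈47418/536⌉=89 ⌈47803/536⌉=90 ⌈48188/536⌉=90 ⌈48573/536⌉=91 ⌈48958/536⌉=92 ⌈49343/536⌉=93 ⌈49728/536⌉=93
  n=130…139: ⌈50113/536⌉=94 ⌈50498/536⌉=95 ⌈50883/536⌉=95 ⌈51268/536⌉=96 ⌈51653/536⌉=97 ⌈52038/536⌉=98 ⌈52423/536⌉=98 ⌈52808/536⌉=99 ⌈53193/536⌉=100 ⌈53578/536⌉=100
  n=140…141: ⌈53963/536⌉=101 ⌈54348/536⌉=102
s_n = t_(n+1) − t_n for n = 0 … 140 gives
prefix = 011011101110110111011011101101110110111011101101110110111011011101101110110111011101101110110111011011101101110111011011101101110110111011011
slide a length-2 window over [0..1] … [139..140] (140 windows); first occurrence of each distinct factor:
  [  0..  1] 01
  [  1..  2] 11
  [  2..  3] 10
  (the other 137 windows repeat one of these)
distinct factors: {01, 10, 11}
count = 3  (Sturmian bound for length 2 is 3)


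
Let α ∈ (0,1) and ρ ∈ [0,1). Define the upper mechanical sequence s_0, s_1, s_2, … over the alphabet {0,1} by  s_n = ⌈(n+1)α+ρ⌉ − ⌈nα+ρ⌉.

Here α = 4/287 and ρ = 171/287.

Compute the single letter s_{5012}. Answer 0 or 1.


0

(n+1)α + ρ = (5013·4 + 171) / 287 = 20223/287
nα + ρ     = (5012·4 + 171) / 287 = 20219/287
⌈20223/287⌉ = 71,  ⌈20219/287⌉ = 71
s_{5012} = 71 − 71 = 0


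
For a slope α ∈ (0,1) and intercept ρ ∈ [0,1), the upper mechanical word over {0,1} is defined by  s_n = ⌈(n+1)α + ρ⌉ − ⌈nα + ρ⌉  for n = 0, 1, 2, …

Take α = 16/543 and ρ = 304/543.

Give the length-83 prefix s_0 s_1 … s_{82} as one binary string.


00000000000000100000000000000000000000000000000010000000000000000000000000000000001

n=0: ⌈(1·16+304)/543⌉ − ⌈(0·16+304)/543⌉ = ⌈320/543⌉ − ⌈304/543⌉ = 1 − 1 = 0
n=1: ⌈(2·16+304)/543⌉ − ⌈(1·16+304)/543⌉ = ⌈336/543⌉ − ⌈320/543⌉ = 1 − 1 = 0
n=2: ⌈(3·16+304)/543⌉ − ⌈(2·16+304)/543⌉ = ⌈352/543⌉ − ⌈336/543⌉ = 1 − 1 = 0
n=3: ⌈(4·16+304)/543⌉ − ⌈(3·16+304)/543⌉ = ⌈368/543⌉ − ⌈352/543⌉ = 1 − 1 = 0
n=4: ⌈(5·16+304)/543⌉ − ⌈(4·16+304)/543⌉ = ⌈384/543⌉ − ⌈368/543⌉ = 1 − 1 = 0
n=5: ⌈(6·16+304)/543⌉ − ⌈(5·16+304)/543⌉ = ⌈400/543⌉ − ⌈384/543⌉ = 1 − 1 = 0
n=6: ⌈(7·16+304)/543⌉ − ⌈(6·16+304)/543⌉ = ⌈416/543⌉ − ⌈400/543⌉ = 1 − 1 = 0
n=7: ⌈(8·16+304)/543⌉ − ⌈(7·16+304)/543⌉ = ⌈432/543⌉ − ⌈416/543⌉ = 1 − 1 = 0
n=8: ⌈(9·16+304)/543⌉ − ⌈(8·16+304)/543⌉ = ⌈448/543⌉ − ⌈432/543⌉ = 1 − 1 = 0
n=9: ⌈(10·16+304)/543⌉ − ⌈(9·16+304)/543⌉ = ⌈464/543⌉ − ⌈448/543⌉ = 1 − 1 = 0
n=10: ⌈(11·16+304)/543⌉ − ⌈(10·16+304)/543⌉ = ⌈480/543⌉ − ⌈464/543⌉ = 1 − 1 = 0
n=11: ⌈(12·16+304)/543⌉ − ⌈(11·16+304)/543⌉ = ⌈496/543⌉ − ⌈480/543⌉ = 1 − 1 = 0
n=12: ⌈(13·16+304)/543⌉ − ⌈(12·16+304)/543⌉ = ⌈512/543⌉ − ⌈496/543⌉ = 1 − 1 = 0
n=13: ⌈(14·16+304)/543⌉ − ⌈(13·16+304)/543⌉ = ⌈528/543⌉ − ⌈512/543⌉ = 1 − 1 = 0
n=14: ⌈(15·16+304)/543⌉ − ⌈(14·16+304)/543⌉ = ⌈544/543⌉ − ⌈528/543⌉ = 2 − 1 = 1
n=15: ⌈(16·16+304)/543⌉ − ⌈(15·16+304)/543⌉ = ⌈560/543⌉ − ⌈544/543⌉ = 2 − 2 = 0
n=16: ⌈(17·16+304)/543⌉ − ⌈(16·16+304)/543⌉ = ⌈576/543⌉ − ⌈560/543⌉ = 2 − 2 = 0
n=17: ⌈(18·16+304)/543⌉ − ⌈(17·16+304)/543⌉ = ⌈592/543⌉ − ⌈576/543⌉ = 2 − 2 = 0
n=18: ⌈(19·16+304)/543⌉ − ⌈(18·16+304)/543⌉ = ⌈608/543⌉ − ⌈592/543⌉ = 2 − 2 = 0
n=19: ⌈(20·16+304)/543⌉ − ⌈(19·16+304)/543⌉ = ⌈624/543⌉ − ⌈608/543⌉ = 2 − 2 = 0
n=20: ⌈(21·16+304)/543⌉ − ⌈(20·16+304)/543⌉ = ⌈640/543⌉ − ⌈624/543⌉ = 2 − 2 = 0
n=21: ⌈(22·16+304)/543⌉ − ⌈(21·16+304)/543⌉ = ⌈656/543⌉ − ⌈640/543⌉ = 2 − 2 = 0
n=22: ⌈(23·16+304)/543⌉ − ⌈(22·16+304)/543⌉ = ⌈672/543⌉ − ⌈656/543⌉ = 2 − 2 = 0
n=23: ⌈(24·16+304)/543⌉ − ⌈(23·16+304)/543⌉ = ⌈688/543⌉ − ⌈672/543⌉ = 2 − 2 = 0
n=24: ⌈(25·16+304)/543⌉ − ⌈(24·16+304)/543⌉ = ⌈704/543⌉ − ⌈688/543⌉ = 2 − 2 = 0
n=25: ⌈(26·16+304)/543⌉ − ⌈(25·16+304)/543⌉ = ⌈720/543⌉ − ⌈704/543⌉ = 2 − 2 = 0
n=26: ⌈(27·16+304)/543⌉ − ⌈(26·16+304)/543⌉ = ⌈736/543⌉ − ⌈720/543⌉ = 2 − 2 = 0
n=27: ⌈(28·16+304)/543⌉ − ⌈(27·16+304)/543⌉ = ⌈752/543⌉ − ⌈736/543⌉ = 2 − 2 = 0
n=28: ⌈(29·16+304)/543⌉ − ⌈(28·16+304)/543⌉ = ⌈768/543⌉ − ⌈752/543⌉ = 2 − 2 = 0
n=29: ⌈(30·16+304)/543⌉ − ⌈(29·16+304)/543⌉ = ⌈784/543⌉ − ⌈768/543⌉ = 2 − 2 = 0
n=30: ⌈(31·16+304)/543⌉ − ⌈(30·16+304)/543⌉ = ⌈800/543⌉ − ⌈784/543⌉ = 2 − 2 = 0
n=31: ⌈(32·16+304)/543⌉ − ⌈(31·16+304)/543⌉ = ⌈816/543⌉ − ⌈800/543⌉ = 2 − 2 = 0
n=32: ⌈(33·16+304)/543⌉ − ⌈(32·16+304)/543⌉ = ⌈832/543⌉ − ⌈816/543⌉ = 2 − 2 = 0
n=33: ⌈(34·16+304)/543⌉ − ⌈(33·16+304)/543⌉ = ⌈848/543⌉ − ⌈832/543⌉ = 2 − 2 = 0
n=34: ⌈(35·16+304)/543⌉ − ⌈(34·16+304)/543⌉ = ⌈864/543⌉ − ⌈848/543⌉ = 2 − 2 = 0
n=35: ⌈(36·16+304)/543⌉ − ⌈(35·16+304)/543⌉ = ⌈880/543⌉ − ⌈864/543⌉ = 2 − 2 = 0
n=36: ⌈(37·16+304)/543⌉ − ⌈(36·16+304)/543⌉ = ⌈896/543⌉ − ⌈880/543⌉ = 2 − 2 = 0
n=37: ⌈(38·16+304)/543⌉ − ⌈(37·16+304)/543⌉ = ⌈912/543⌉ − ⌈896/543⌉ = 2 − 2 = 0
n=38: ⌈(39·16+304)/543⌉ − ⌈(38·16+304)/543⌉ = ⌈928/543⌉ − ⌈912/543⌉ = 2 − 2 = 0
n=39: ⌈(40·16+304)/543⌉ − ⌈(39·16+304)/543⌉ = ⌈944/543⌉ − ⌈928/543⌉ = 2 − 2 = 0
n=40: ⌈(41·16+304)/543⌉ − ⌈(40·16+304)/543⌉ = ⌈960/543⌉ − ⌈944/543⌉ = 2 − 2 = 0
n=41: ⌈(42·16+304)/543⌉ − ⌈(41·16+304)/543⌉ = ⌈976/543⌉ − ⌈960/543⌉ = 2 − 2 = 0
n=42: ⌈(43·16+304)/543⌉ − ⌈(42·16+304)/543⌉ = ⌈992/543⌉ − ⌈976/543⌉ = 2 − 2 = 0
n=43: ⌈(44·16+304)/543⌉ − ⌈(43·16+304)/543⌉ = ⌈1008/543⌉ − ⌈992/543⌉ = 2 − 2 = 0
n=44: ⌈(45·16+304)/543⌉ − ⌈(44·16+304)/543⌉ = ⌈1024/543⌉ − ⌈1008/543⌉ = 2 − 2 = 0
n=45: ⌈(46·16+304)/543⌉ − ⌈(45·16+304)/543⌉ = ⌈1040/543⌉ − ⌈1024/543⌉ = 2 − 2 = 0
n=46: ⌈(47·16+304)/543⌉ − ⌈(46·16+304)/543⌉ = ⌈1056/543⌉ − ⌈1040/543⌉ = 2 − 2 = 0
n=47: ⌈(48·16+304)/543⌉ − ⌈(47·16+304)/543⌉ = ⌈1072/543⌉ − ⌈1056/543⌉ = 2 − 2 = 0
n=48: ⌈(49·16+304)/543⌉ − ⌈(48·16+304)/543⌉ = ⌈1088/543⌉ − ⌈1072/543⌉ = 3 − 2 = 1
n=49: ⌈(50·16+304)/543⌉ − ⌈(49·16+304)/543⌉ = ⌈1104/543⌉ − ⌈1088/543⌉ = 3 − 3 = 0
n=50: ⌈(51·16+304)/543⌉ − ⌈(50·16+304)/543⌉ = ⌈1120/543⌉ − ⌈1104/543⌉ = 3 − 3 = 0
n=51: ⌈(52·16+304)/543⌉ − ⌈(51·16+304)/543⌉ = ⌈1136/543⌉ − ⌈1120/543⌉ = 3 − 3 = 0
n=52: ⌈(53·16+304)/543⌉ − ⌈(52·16+304)/543⌉ = ⌈1152/543⌉ − ⌈1136/543⌉ = 3 − 3 = 0
n=53: ⌈(54·16+304)/543⌉ − ⌈(53·16+304)/543⌉ = ⌈1168/543⌉ − ⌈1152/543⌉ = 3 − 3 = 0
n=54: ⌈(55·16+304)/543⌉ − ⌈(54·16+304)/543⌉ = ⌈1184/543⌉ − ⌈1168/543⌉ = 3 − 3 = 0
n=55: ⌈(56·16+304)/543⌉ − ⌈(55·16+304)/543⌉ = ⌈1200/543⌉ − ⌈1184/543⌉ = 3 − 3 = 0
n=56: ⌈(57·16+304)/543⌉ − ⌈(56·16+304)/543⌉ = ⌈1216/543⌉ − ⌈1200/543⌉ = 3 − 3 = 0
n=57: ⌈(58·16+304)/543⌉ − ⌈(57·16+304)/543⌉ = ⌈1232/543⌉ − ⌈1216/543⌉ = 3 − 3 = 0
n=58: ⌈(59·16+304)/543⌉ − ⌈(58·16+304)/543⌉ = ⌈1248/543⌉ − ⌈1232/543⌉ = 3 − 3 = 0
n=59: ⌈(60·16+304)/543⌉ − ⌈(59·16+304)/543⌉ = ⌈1264/543⌉ − ⌈1248/543⌉ = 3 − 3 = 0
n=60: ⌈(61·16+304)/543⌉ − ⌈(60·16+304)/543⌉ = ⌈1280/543⌉ − ⌈1264/543⌉ = 3 − 3 = 0
n=61: ⌈(62·16+304)/543⌉ − ⌈(61·16+304)/543⌉ = ⌈1296/543⌉ − ⌈1280/543⌉ = 3 − 3 = 0
n=62: ⌈(63·16+304)/543⌉ − ⌈(62·16+304)/543⌉ = ⌈1312/543⌉ − ⌈1296/543⌉ = 3 − 3 = 0
n=63: ⌈(64·16+304)/543⌉ − ⌈(63·16+304)/543⌉ = ⌈1328/543⌉ − ⌈1312/543⌉ = 3 − 3 = 0
n=64: ⌈(65·16+304)/543⌉ − ⌈(64·16+304)/543⌉ = ⌈1344/543⌉ − ⌈1328/543⌉ = 3 − 3 = 0
n=65: ⌈(66·16+304)/543⌉ − ⌈(65·16+304)/543⌉ = ⌈1360/543⌉ − ⌈1344/543⌉ = 3 − 3 = 0
n=66: ⌈(67·16+304)/543⌉ − ⌈(66·16+304)/543⌉ = ⌈1376/543⌉ − ⌈1360/543⌉ = 3 − 3 = 0
n=67: ⌈(68·16+304)/543⌉ − ⌈(67·16+304)/543⌉ = ⌈1392/543⌉ − ⌈1376/543⌉ = 3 − 3 = 0
n=68: ⌈(69·16+304)/543⌉ − ⌈(68·16+304)/543⌉ = ⌈1408/543⌉ − ⌈1392/543⌉ = 3 − 3 = 0
n=69: ⌈(70·16+304)/543⌉ − ⌈(69·16+304)/543⌉ = ⌈1424/543⌉ − ⌈1408/543⌉ = 3 − 3 = 0
n=70: ⌈(71·16+304)/543⌉ − ⌈(70·16+304)/543⌉ = ⌈1440/543⌉ − ⌈1424/543⌉ = 3 − 3 = 0
n=71: ⌈(72·16+304)/543⌉ − ⌈(71·16+304)/543⌉ = ⌈1456/543⌉ − ⌈1440/543⌉ = 3 − 3 = 0
n=72: ⌈(73·16+304)/543⌉ − ⌈(72·16+304)/543⌉ = ⌈1472/543⌉ − ⌈1456/543⌉ = 3 − 3 = 0
n=73: ⌈(74·16+304)/543⌉ − ⌈(73·16+304)/543⌉ = ⌈1488/543⌉ − ⌈1472/543⌉ = 3 − 3 = 0
n=74: ⌈(75·16+304)/543⌉ − ⌈(74·16+304)/543⌉ = ⌈1504/543⌉ − ⌈1488/543⌉ = 3 − 3 = 0
n=75: ⌈(76·16+304)/543⌉ − ⌈(75·16+304)/543⌉ = ⌈1520/543⌉ − ⌈1504/543⌉ = 3 − 3 = 0
n=76: ⌈(77·16+304)/543⌉ − ⌈(76·16+304)/543⌉ = ⌈1536/543⌉ − ⌈1520/543⌉ = 3 − 3 = 0
n=77: ⌈(78·16+304)/543⌉ − ⌈(77·16+304)/543⌉ = ⌈1552/543⌉ − ⌈1536/543⌉ = 3 − 3 = 0
n=78: ⌈(79·16+304)/543⌉ − ⌈(78·16+304)/543⌉ = ⌈1568/543⌉ − ⌈1552/543⌉ = 3 − 3 = 0
n=79: ⌈(80·16+304)/543⌉ − ⌈(79·16+304)/543⌉ = ⌈1584/543⌉ − ⌈1568/543⌉ = 3 − 3 = 0
n=80: ⌈(81·16+304)/543⌉ − ⌈(80·16+304)/543⌉ = ⌈1600/543⌉ − ⌈1584/543⌉ = 3 − 3 = 0
n=81: ⌈(82·16+304)/543⌉ − ⌈(81·16+304)/543⌉ = ⌈1616/543⌉ − ⌈1600/543⌉ = 3 − 3 = 0
n=82: ⌈(83·16+304)/543⌉ − ⌈(82·16+304)/543⌉ = ⌈1632/543⌉ − ⌈1616/543⌉ = 4 − 3 = 1


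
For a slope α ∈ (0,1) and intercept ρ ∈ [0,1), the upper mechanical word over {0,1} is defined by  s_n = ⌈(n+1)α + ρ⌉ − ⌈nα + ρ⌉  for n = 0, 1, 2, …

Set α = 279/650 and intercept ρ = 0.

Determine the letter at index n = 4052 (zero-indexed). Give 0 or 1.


(n+1)α + ρ = (4053·279) / 650 = 1130787/650
nα + ρ     = (4052·279) / 650 = 1130508/650
⌈1130787/650⌉ = 1740,  ⌈1130508/650⌉ = 1740
s_{4052} = 1740 − 1740 = 0

0


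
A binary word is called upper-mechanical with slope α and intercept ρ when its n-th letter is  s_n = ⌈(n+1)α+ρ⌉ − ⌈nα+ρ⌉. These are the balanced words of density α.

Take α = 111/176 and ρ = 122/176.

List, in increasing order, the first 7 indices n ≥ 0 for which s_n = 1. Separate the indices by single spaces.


0 2 3 5 6 8 10

n=0: ⌈233/176⌉−⌈122/176⌉ = 2−1 = 1  ← one
n=1: ⌈344/176⌉−⌈233/176⌉ = 2−2 = 0
n=2: ⌈455/176⌉−⌈344/176⌉ = 3−2 = 1  ← one
n=3: ⌈566/176⌉−⌈455/176⌉ = 4−3 = 1  ← one
n=4: ⌈677/176⌉−⌈566/176⌉ = 4−4 = 0
n=5: ⌈788/176⌉−⌈677/176⌉ = 5−4 = 1  ← one
n=6: ⌈899/176⌉−⌈788/176⌉ = 6−5 = 1  ← one
n=7: ⌈1010/176⌉−⌈899/176⌉ = 6−6 = 0
n=8: ⌈1121/176⌉−⌈1010/176⌉ = 7−6 = 1  ← one
n=9: ⌈1232/176⌉−⌈1121/176⌉ = 7−7 = 0
n=10: ⌈1343/176⌉−⌈1232/176⌉ = 8−7 = 1  ← one
positions of the first 7 ones: 0 2 3 5 6 8 10


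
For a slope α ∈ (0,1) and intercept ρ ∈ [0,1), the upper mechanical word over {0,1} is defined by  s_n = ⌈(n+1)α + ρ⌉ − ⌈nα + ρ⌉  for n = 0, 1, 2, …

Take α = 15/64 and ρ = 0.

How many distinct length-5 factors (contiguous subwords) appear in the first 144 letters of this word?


t_n = ⌈(n·15)/64⌉ for n = 0 … 144:
  n=0…9: ⌈0/64⌉=0 ⌈15/64⌉=1 ⌈30/64⌉=1 ⌈45/64⌉=1 ⌈60/64⌉=1 ⌈75/64⌉=2 ⌈90/64⌉=2 ⌈105/64⌉=2 ⌈120/64⌉=2 ⌈135/64⌉=3
  n=10…19: ⌈150/64⌉=3 ⌈165/64⌉=3 ⌈180/64⌉=3 ⌈195/64⌉=4 ⌈210/64⌉=4 ⌈225/64⌉=4 ⌈240/64⌉=4 ⌈255/64⌉=4 ⌈270/64⌉=5 ⌈285/64⌉=5
  n=20…29: ⌈300/64⌉=5 ⌈315/64⌉=5 ⌈330/64⌉=6 ⌈345/64⌉=6 ⌈360/64⌉=6 ⌈375/64⌉=6 ⌈390/64⌉=7 ⌈405/64⌉=7 ⌈420/64⌉=7 ⌈435/64⌉=7
  n=30…39: ⌈450/64⌉=8 ⌈465/64⌉=8 ⌈480/64⌉=8 ⌈495/64⌉=8 ⌈510/64⌉=8 ⌈525/64⌉=9 ⌈540/64⌉=9 ⌈555/64⌉=9 ⌈570/64⌉=9 ⌈585/64⌉=10
  n=40…49: ⌈600/64⌉=10 ⌈615/64⌉=10 ⌈630/64⌉=10 ⌈645/64⌉=11 ⌈660/64⌉=11 ⌈675/64⌉=11 ⌈690/64⌉=11 ⌈705/64⌉=12 ⌈720/64⌉=12 ⌈735/64⌉=12
  n=50…59: ⌈750/64⌉=12 ⌈765/64⌉=12 ⌈780/64⌉=13 ⌈795/64⌉=13 ⌈810/64⌉=13 ⌈825/64⌉=13 ⌈840/64⌉=14 ⌈855/64⌉=14 ⌈870/64⌉=14 ⌈885/64⌉=14
  n=60…69: ⌈900/64⌉=15 ⌈915/64⌉=15 ⌈930/64⌉=15 ⌈945/64⌉=15 ⌈960/64⌉=15 ⌈975/64⌉=16 ⌈990/64⌉=16 ⌈1005/64⌉=16 ⌈1020/64⌉=16 ⌈1035/64⌉=17
  n=70…79: ⌈1050/64⌉=17 ⌈1065/64⌉=17 ⌈1080/64⌉=17 ⌈1095/64⌉=18 ⌈1110/64⌉=18 ⌈1125/64⌉=18 ⌈1140/64⌉=18 ⌈1155/64⌉=19 ⌈1170/64⌉=19 ⌈1185/64⌉=19
  n=80…89: ⌈1200/64⌉=19 ⌈1215/64⌉=19 ⌈1230/64⌉=20 ⌈1245/64⌉=20 ⌈1260/64⌉=20 ⌈1275/64⌉=20 ⌈1290/64⌉=21 ⌈1305/64⌉=21 ⌈1320/64⌉=21 ⌈1335/64⌉=21
  n=90…99: ⌈1350/64⌉=22 ⌈1365/64⌉=22 ⌈1380/64⌉=22 ⌈1395/64⌉=22 ⌈1410/64⌉=23 ⌈1425/64⌉=23 ⌈1440/64⌉=23 ⌈1455/64⌉=23 ⌈1470/64⌉=23 ⌈1485/64⌉=24
  n=100…109: ⌈1500/64⌉=24 ⌈1515/64⌉=24 ⌈1530/64⌉=24 ⌈1545/64⌉=25 ⌈1560/64⌉=25 ⌈1575/64⌉=25 ⌈1590/64⌉=25 ⌈1605/64⌉=26 ⌈1620/64⌉=26 ⌈1635/64⌉=26
  n=110…119: ⌈1650/64⌉=26 ⌈1665/64⌉=27 ⌈1680/64⌉=27 ⌈1695/64⌉=27 ⌈1710/64⌉=27 ⌈1725/64⌉=27 ⌈1740/64⌉=28 ⌈1755/64⌉=28 ⌈1770/64⌉=28 ⌈1785/64⌉=28
  n=120…129: ⌈1800/64⌉=29 ⌈1815/64⌉=29 ⌈1830/64⌉=29 ⌈1845/64⌉=29 ⌈1860/64⌉=30 ⌈1875/64⌉=30 ⌈1890/64⌉=30 ⌈1905/64⌉=30 ⌈1920/64⌉=30 ⌈1935/64⌉=31
  n=130…139: ⌈1950/64⌉=31 ⌈1965/64⌉=31 ⌈1980/64⌉=31 ⌈1995/64⌉=32 ⌈2010/64⌉=32 ⌈2025/64⌉=32 ⌈2040/64⌉=32 ⌈2055/64⌉=33 ⌈2070/64⌉=33 ⌈2085/64⌉=33
  n=140…144: ⌈2100/64⌉=33 ⌈2115/64⌉=34 ⌈2130/64⌉=34 ⌈2145/64⌉=34 ⌈2160/64⌉=34
s_n = t_(n+1) − t_n for n = 0 … 143 gives
prefix = 100010001000100001000100010001000010001000100010000100010001000010001000100010000100010001000100001000100010001000010001000100001000100010001000
slide a length-5 window over [0..4] … [139..143] (140 windows); first occurrence of each distinct factor:
  [  0..  4] 10001
  [  1..  5] 00010
  [  2..  6] 00100
  [  3..  7] 01000
  [ 12.. 16] 10000
  [ 13.. 17] 00001
  (the other 134 windows repeat one of these)
distinct factors: {00001, 00010, 00100, 01000, 10000, 10001}
count = 6  (Sturmian bound for length 5 is 6)

6


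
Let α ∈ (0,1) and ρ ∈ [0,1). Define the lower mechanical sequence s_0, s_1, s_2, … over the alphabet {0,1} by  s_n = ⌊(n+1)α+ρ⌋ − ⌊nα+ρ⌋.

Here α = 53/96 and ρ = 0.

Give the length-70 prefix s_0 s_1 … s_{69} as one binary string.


n=0: ⌊(1·53)/96⌋ − ⌊(0·53)/96⌋ = ⌊53/96⌋ − ⌊0/96⌋ = 0 − 0 = 0
n=1: ⌊(2·53)/96⌋ − ⌊(1·53)/96⌋ = ⌊106/96⌋ − ⌊53/96⌋ = 1 − 0 = 1
n=2: ⌊(3·53)/96⌋ − ⌊(2·53)/96⌋ = ⌊159/96⌋ − ⌊106/96⌋ = 1 − 1 = 0
n=3: ⌊(4·53)/96⌋ − ⌊(3·53)/96⌋ = ⌊212/96⌋ − ⌊159/96⌋ = 2 − 1 = 1
n=4: ⌊(5·53)/96⌋ − ⌊(4·53)/96⌋ = ⌊265/96⌋ − ⌊212/96⌋ = 2 − 2 = 0
n=5: ⌊(6·53)/96⌋ − ⌊(5·53)/96⌋ = ⌊318/96⌋ − ⌊265/96⌋ = 3 − 2 = 1
n=6: ⌊(7·53)/96⌋ − ⌊(6·53)/96⌋ = ⌊371/96⌋ − ⌊318/96⌋ = 3 − 3 = 0
n=7: ⌊(8·53)/96⌋ − ⌊(7·53)/96⌋ = ⌊424/96⌋ − ⌊371/96⌋ = 4 − 3 = 1
n=8: ⌊(9·53)/96⌋ − ⌊(8·53)/96⌋ = ⌊477/96⌋ − ⌊424/96⌋ = 4 − 4 = 0
n=9: ⌊(10·53)/96⌋ − ⌊(9·53)/96⌋ = ⌊530/96⌋ − ⌊477/96⌋ = 5 − 4 = 1
n=10: ⌊(11·53)/96⌋ − ⌊(10·53)/96⌋ = ⌊583/96⌋ − ⌊530/96⌋ = 6 − 5 = 1
n=11: ⌊(12·53)/96⌋ − ⌊(11·53)/96⌋ = ⌊636/96⌋ − ⌊583/96⌋ = 6 − 6 = 0
n=12: ⌊(13·53)/96⌋ − ⌊(12·53)/96⌋ = ⌊689/96⌋ − ⌊636/96⌋ = 7 − 6 = 1
n=13: ⌊(14·53)/96⌋ − ⌊(13·53)/96⌋ = ⌊742/96⌋ − ⌊689/96⌋ = 7 − 7 = 0
n=14: ⌊(15·53)/96⌋ − ⌊(14·53)/96⌋ = ⌊795/96⌋ − ⌊742/96⌋ = 8 − 7 = 1
n=15: ⌊(16·53)/96⌋ − ⌊(15·53)/96⌋ = ⌊848/96⌋ − ⌊795/96⌋ = 8 − 8 = 0
n=16: ⌊(17·53)/96⌋ − ⌊(16·53)/96⌋ = ⌊901/96⌋ − ⌊848/96⌋ = 9 − 8 = 1
n=17: ⌊(18·53)/96⌋ − ⌊(17·53)/96⌋ = ⌊954/96⌋ − ⌊901/96⌋ = 9 − 9 = 0
n=18: ⌊(19·53)/96⌋ − ⌊(18·53)/96⌋ = ⌊1007/96⌋ − ⌊954/96⌋ = 10 − 9 = 1
n=19: ⌊(20·53)/96⌋ − ⌊(19·53)/96⌋ = ⌊1060/96⌋ − ⌊1007/96⌋ = 11 − 10 = 1
n=20: ⌊(21·53)/96⌋ − ⌊(20·53)/96⌋ = ⌊1113/96⌋ − ⌊1060/96⌋ = 11 − 11 = 0
n=21: ⌊(22·53)/96⌋ − ⌊(21·53)/96⌋ = ⌊1166/96⌋ − ⌊1113/96⌋ = 12 − 11 = 1
n=22: ⌊(23·53)/96⌋ − ⌊(22·53)/96⌋ = ⌊1219/96⌋ − ⌊1166/96⌋ = 12 − 12 = 0
n=23: ⌊(24·53)/96⌋ − ⌊(23·53)/96⌋ = ⌊1272/96⌋ − ⌊1219/96⌋ = 13 − 12 = 1
n=24: ⌊(25·53)/96⌋ − ⌊(24·53)/96⌋ = ⌊1325/96⌋ − ⌊1272/96⌋ = 13 − 13 = 0
n=25: ⌊(26·53)/96⌋ − ⌊(25·53)/96⌋ = ⌊1378/96⌋ − ⌊1325/96⌋ = 14 − 13 = 1
n=26: ⌊(27·53)/96⌋ − ⌊(26·53)/96⌋ = ⌊1431/96⌋ − ⌊1378/96⌋ = 14 − 14 = 0
n=27: ⌊(28·53)/96⌋ − ⌊(27·53)/96⌋ = ⌊1484/96⌋ − ⌊1431/96⌋ = 15 − 14 = 1
n=28: ⌊(29·53)/96⌋ − ⌊(28·53)/96⌋ = ⌊1537/96⌋ − ⌊1484/96⌋ = 16 − 15 = 1
n=29: ⌊(30·53)/96⌋ − ⌊(29·53)/96⌋ = ⌊1590/96⌋ − ⌊1537/96⌋ = 16 − 16 = 0
n=30: ⌊(31·53)/96⌋ − ⌊(30·53)/96⌋ = ⌊1643/96⌋ − ⌊1590/96⌋ = 17 − 16 = 1
n=31: ⌊(32·53)/96⌋ − ⌊(31·53)/96⌋ = ⌊1696/96⌋ − ⌊1643/96⌋ = 17 − 17 = 0
n=32: ⌊(33·53)/96⌋ − ⌊(32·53)/96⌋ = ⌊1749/96⌋ − ⌊1696/96⌋ = 18 − 17 = 1
n=33: ⌊(34·53)/96⌋ − ⌊(33·53)/96⌋ = ⌊1802/96⌋ − ⌊1749/96⌋ = 18 − 18 = 0
n=34: ⌊(35·53)/96⌋ − ⌊(34·53)/96⌋ = ⌊1855/96⌋ − ⌊1802/96⌋ = 19 − 18 = 1
n=35: ⌊(36·53)/96⌋ − ⌊(35·53)/96⌋ = ⌊1908/96⌋ − ⌊1855/96⌋ = 19 − 19 = 0
n=36: ⌊(37·53)/96⌋ − ⌊(36·53)/96⌋ = ⌊1961/96⌋ − ⌊1908/96⌋ = 20 − 19 = 1
n=37: ⌊(38·53)/96⌋ − ⌊(37·53)/96⌋ = ⌊2014/96⌋ − ⌊1961/96⌋ = 20 − 20 = 0
n=38: ⌊(39·53)/96⌋ − ⌊(38·53)/96⌋ = ⌊2067/96⌋ − ⌊2014/96⌋ = 21 − 20 = 1
n=39: ⌊(40·53)/96⌋ − ⌊(39·53)/96⌋ = ⌊2120/96⌋ − ⌊2067/96⌋ = 22 − 21 = 1
n=40: ⌊(41·53)/96⌋ − ⌊(40·53)/96⌋ = ⌊2173/96⌋ − ⌊2120/96⌋ = 22 − 22 = 0
n=41: ⌊(42·53)/96⌋ − ⌊(41·53)/96⌋ = ⌊2226/96⌋ − ⌊2173/96⌋ = 23 − 22 = 1
n=42: ⌊(43·53)/96⌋ − ⌊(42·53)/96⌋ = ⌊2279/96⌋ − ⌊2226/96⌋ = 23 − 23 = 0
n=43: ⌊(44·53)/96⌋ − ⌊(43·53)/96⌋ = ⌊2332/96⌋ − ⌊2279/96⌋ = 24 − 23 = 1
n=44: ⌊(45·53)/96⌋ − ⌊(44·53)/96⌋ = ⌊2385/96⌋ − ⌊2332/96⌋ = 24 − 24 = 0
n=45: ⌊(46·53)/96⌋ − ⌊(45·53)/96⌋ = ⌊2438/96⌋ − ⌊2385/96⌋ = 25 − 24 = 1
n=46: ⌊(47·53)/96⌋ − ⌊(46·53)/96⌋ = ⌊2491/96⌋ − ⌊2438/96⌋ = 25 − 25 = 0
n=47: ⌊(48·53)/96⌋ − ⌊(47·53)/96⌋ = ⌊2544/96⌋ − ⌊2491/96⌋ = 26 − 25 = 1
n=48: ⌊(49·53)/96⌋ − ⌊(48·53)/96⌋ = ⌊2597/96⌋ − ⌊2544/96⌋ = 27 − 26 = 1
n=49: ⌊(50·53)/96⌋ − ⌊(49·53)/96⌋ = ⌊2650/96⌋ − ⌊2597/96⌋ = 27 − 27 = 0
n=50: ⌊(51·53)/96⌋ − ⌊(50·53)/96⌋ = ⌊2703/96⌋ − ⌊2650/96⌋ = 28 − 27 = 1
n=51: ⌊(52·53)/96⌋ − ⌊(51·53)/96⌋ = ⌊2756/96⌋ − ⌊2703/96⌋ = 28 − 28 = 0
n=52: ⌊(53·53)/96⌋ − ⌊(52·53)/96⌋ = ⌊2809/96⌋ − ⌊2756/96⌋ = 29 − 28 = 1
n=53: ⌊(54·53)/96⌋ − ⌊(53·53)/96⌋ = ⌊2862/96⌋ − ⌊2809/96⌋ = 29 − 29 = 0
n=54: ⌊(55·53)/96⌋ − ⌊(54·53)/96⌋ = ⌊2915/96⌋ − ⌊2862/96⌋ = 30 − 29 = 1
n=55: ⌊(56·53)/96⌋ − ⌊(55·53)/96⌋ = ⌊2968/96⌋ − ⌊2915/96⌋ = 30 − 30 = 0
n=56: ⌊(57·53)/96⌋ − ⌊(56·53)/96⌋ = ⌊3021/96⌋ − ⌊2968/96⌋ = 31 − 30 = 1
n=57: ⌊(58·53)/96⌋ − ⌊(57·53)/96⌋ = ⌊3074/96⌋ − ⌊3021/96⌋ = 32 − 31 = 1
n=58: ⌊(59·53)/96⌋ − ⌊(58·53)/96⌋ = ⌊3127/96⌋ − ⌊3074/96⌋ = 32 − 32 = 0
n=59: ⌊(60·53)/96⌋ − ⌊(59·53)/96⌋ = ⌊3180/96⌋ − ⌊3127/96⌋ = 33 − 32 = 1
n=60: ⌊(61·53)/96⌋ − ⌊(60·53)/96⌋ = ⌊3233/96⌋ − ⌊3180/96⌋ = 33 − 33 = 0
n=61: ⌊(62·53)/96⌋ − ⌊(61·53)/96⌋ = ⌊3286/96⌋ − ⌊3233/96⌋ = 34 − 33 = 1
n=62: ⌊(63·53)/96⌋ − ⌊(62·53)/96⌋ = ⌊3339/96⌋ − ⌊3286/96⌋ = 34 − 34 = 0
n=63: ⌊(64·53)/96⌋ − ⌊(63·53)/96⌋ = ⌊3392/96⌋ − ⌊3339/96⌋ = 35 − 34 = 1
n=64: ⌊(65·53)/96⌋ − ⌊(64·53)/96⌋ = ⌊3445/96⌋ − ⌊3392/96⌋ = 35 − 35 = 0
n=65: ⌊(66·53)/96⌋ − ⌊(65·53)/96⌋ = ⌊3498/96⌋ − ⌊3445/96⌋ = 36 − 35 = 1
n=66: ⌊(67·53)/96⌋ − ⌊(66·53)/96⌋ = ⌊3551/96⌋ − ⌊3498/96⌋ = 36 − 36 = 0
n=67: ⌊(68·53)/96⌋ − ⌊(67·53)/96⌋ = ⌊3604/96⌋ − ⌊3551/96⌋ = 37 − 36 = 1
n=68: ⌊(69·53)/96⌋ − ⌊(68·53)/96⌋ = ⌊3657/96⌋ − ⌊3604/96⌋ = 38 − 37 = 1
n=69: ⌊(70·53)/96⌋ − ⌊(69·53)/96⌋ = ⌊3710/96⌋ − ⌊3657/96⌋ = 38 − 38 = 0

0101010101101010101101010101101010101011010101011010101011010101010110


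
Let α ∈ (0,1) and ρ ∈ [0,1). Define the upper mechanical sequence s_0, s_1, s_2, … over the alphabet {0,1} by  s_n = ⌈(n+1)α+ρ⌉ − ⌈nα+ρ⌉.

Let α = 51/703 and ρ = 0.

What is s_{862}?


0

(n+1)α + ρ = (863·51) / 703 = 44013/703
nα + ρ     = (862·51) / 703 = 43962/703
⌈44013/703⌉ = 63,  ⌈43962/703⌉ = 63
s_{862} = 63 − 63 = 0


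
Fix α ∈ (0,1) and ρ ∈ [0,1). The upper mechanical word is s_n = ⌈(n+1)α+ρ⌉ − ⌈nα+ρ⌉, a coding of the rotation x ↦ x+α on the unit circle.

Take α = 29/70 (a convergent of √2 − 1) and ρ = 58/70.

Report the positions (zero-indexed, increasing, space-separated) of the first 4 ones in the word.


0 2 5 7

n=0: ⌈87/70⌉−⌈58/70⌉ = 2−1 = 1  ← one
n=1: ⌈116/70⌉−⌈87/70⌉ = 2−2 = 0
n=2: ⌈145/70⌉−⌈116/70⌉ = 3−2 = 1  ← one
n=3: ⌈174/70⌉−⌈145/70⌉ = 3−3 = 0
n=4: ⌈203/70⌉−⌈174/70⌉ = 3−3 = 0
n=5: ⌈232/70⌉−⌈203/70⌉ = 4−3 = 1  ← one
n=6: ⌈261/70⌉−⌈232/70⌉ = 4−4 = 0
n=7: ⌈290/70⌉−⌈261/70⌉ = 5−4 = 1  ← one
positions of the first 4 ones: 0 2 5 7


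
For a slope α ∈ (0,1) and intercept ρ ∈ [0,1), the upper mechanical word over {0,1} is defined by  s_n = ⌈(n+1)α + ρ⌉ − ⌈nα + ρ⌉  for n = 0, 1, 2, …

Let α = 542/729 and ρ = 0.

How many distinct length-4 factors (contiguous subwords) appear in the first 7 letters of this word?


4

t_n = ⌈(n·542)/729⌉ for n = 0 … 7:
  n=0…7: ⌈0/729⌉=0 ⌈542/729⌉=1 ⌈1084/729⌉=2 ⌈1626/729⌉=3 ⌈2168/729⌉=3 ⌈2710/729⌉=4 ⌈3252/729⌉=5 ⌈3794/729⌉=6
s_n = t_(n+1) − t_n for n = 0 … 6 gives
prefix = 1110111
slide a length-4 window over [0..3] … [3..6] (4 windows); first occurrence of each distinct factor:
  [  0..  3] 1110
  [  1..  4] 1101
  [  2..  5] 1011
  [  3..  6] 0111
distinct factors: {0111, 1011, 1101, 1110}
count = 4  (Sturmian bound for length 4 is 5)


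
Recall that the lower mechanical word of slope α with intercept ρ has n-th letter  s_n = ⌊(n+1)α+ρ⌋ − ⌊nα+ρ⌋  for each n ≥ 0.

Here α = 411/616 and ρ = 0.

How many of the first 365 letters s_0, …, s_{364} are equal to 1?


243

#1s = Σ_{n=0}^{364} s_n = Σ_{n=0}^{364} (⌊(n+1)α+ρ⌋ − ⌊nα+ρ⌋)
the sum telescopes: every ⌊nα+ρ⌋ with 0 < n < 365 appears once with + and once with −, leaving ⌊365α+ρ⌋ − ⌊0·α+ρ⌋
365α + ρ = (365·411) / 616 = 150015/616
ρ = 0/616
⌊150015/616⌋ = 243,  ⌊0/616⌋ = 0
#1s = 243 − 0 = 243


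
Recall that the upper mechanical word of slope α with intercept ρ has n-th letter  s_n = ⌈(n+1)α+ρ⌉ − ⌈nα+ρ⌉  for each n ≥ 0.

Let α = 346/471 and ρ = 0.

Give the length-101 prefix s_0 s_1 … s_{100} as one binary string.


n=0: ⌈(1·346)/471⌉ − ⌈(0·346)/471⌉ = ⌈346/471⌉ − ⌈0/471⌉ = 1 − 0 = 1
n=1: ⌈(2·346)/471⌉ − ⌈(1·346)/471⌉ = ⌈692/471⌉ − ⌈346/471⌉ = 2 − 1 = 1
n=2: ⌈(3·346)/471⌉ − ⌈(2·346)/471⌉ = ⌈1038/471⌉ − ⌈692/471⌉ = 3 − 2 = 1
n=3: ⌈(4·346)/471⌉ − ⌈(3·346)/471⌉ = ⌈1384/471⌉ − ⌈1038/471⌉ = 3 − 3 = 0
n=4: ⌈(5·346)/471⌉ − ⌈(4·346)/471⌉ = ⌈1730/471⌉ − ⌈1384/471⌉ = 4 − 3 = 1
n=5: ⌈(6·346)/471⌉ − ⌈(5·346)/471⌉ = ⌈2076/471⌉ − ⌈1730/471⌉ = 5 − 4 = 1
n=6: ⌈(7·346)/471⌉ − ⌈(6·346)/471⌉ = ⌈2422/471⌉ − ⌈2076/471⌉ = 6 − 5 = 1
n=7: ⌈(8·346)/471⌉ − ⌈(7·346)/471⌉ = ⌈2768/471⌉ − ⌈2422/471⌉ = 6 − 6 = 0
n=8: ⌈(9·346)/471⌉ − ⌈(8·346)/471⌉ = ⌈3114/471⌉ − ⌈2768/471⌉ = 7 − 6 = 1
n=9: ⌈(10·346)/471⌉ − ⌈(9·346)/471⌉ = ⌈3460/471⌉ − ⌈3114/471⌉ = 8 − 7 = 1
n=10: ⌈(11·346)/471⌉ − ⌈(10·346)/471⌉ = ⌈3806/471⌉ − ⌈3460/471⌉ = 9 − 8 = 1
n=11: ⌈(12·346)/471⌉ − ⌈(11·346)/471⌉ = ⌈4152/471⌉ − ⌈3806/471⌉ = 9 − 9 = 0
n=12: ⌈(13·346)/471⌉ − ⌈(12·346)/471⌉ = ⌈4498/471⌉ − ⌈4152/471⌉ = 10 − 9 = 1
n=13: ⌈(14·346)/471⌉ − ⌈(13·346)/471⌉ = ⌈4844/471⌉ − ⌈4498/471⌉ = 11 − 10 = 1
n=14: ⌈(15·346)/471⌉ − ⌈(14·346)/471⌉ = ⌈5190/471⌉ − ⌈4844/471⌉ = 12 − 11 = 1
n=15: ⌈(16·346)/471⌉ − ⌈(15·346)/471⌉ = ⌈5536/471⌉ − ⌈5190/471⌉ = 12 − 12 = 0
n=16: ⌈(17·346)/471⌉ − ⌈(16·346)/471⌉ = ⌈5882/471⌉ − ⌈5536/471⌉ = 13 − 12 = 1
n=17: ⌈(18·346)/471⌉ − ⌈(17·346)/471⌉ = ⌈6228/471⌉ − ⌈5882/471⌉ = 14 − 13 = 1
n=18: ⌈(19·346)/471⌉ − ⌈(18·346)/471⌉ = ⌈6574/471⌉ − ⌈6228/471⌉ = 14 − 14 = 0
n=19: ⌈(20·346)/471⌉ − ⌈(19·346)/471⌉ = ⌈6920/471⌉ − ⌈6574/471⌉ = 15 − 14 = 1
n=20: ⌈(21·346)/471⌉ − ⌈(20·346)/471⌉ = ⌈7266/471⌉ − ⌈6920/471⌉ = 16 − 15 = 1
n=21: ⌈(22·346)/471⌉ − ⌈(21·346)/471⌉ = ⌈7612/471⌉ − ⌈7266/471⌉ = 17 − 16 = 1
n=22: ⌈(23·346)/471⌉ − ⌈(22·346)/471⌉ = ⌈7958/471⌉ − ⌈7612/471⌉ = 17 − 17 = 0
n=23: ⌈(24·346)/471⌉ − ⌈(23·346)/471⌉ = ⌈8304/471⌉ − ⌈7958/471⌉ = 18 − 17 = 1
n=24: ⌈(25·346)/471⌉ − ⌈(24·346)/471⌉ = ⌈8650/471⌉ − ⌈8304/471⌉ = 19 − 18 = 1
n=25: ⌈(26·346)/471⌉ − ⌈(25·346)/471⌉ = ⌈8996/471⌉ − ⌈8650/471⌉ = 20 − 19 = 1
n=26: ⌈(27·346)/471⌉ − ⌈(26·346)/471⌉ = ⌈9342/471⌉ − ⌈8996/471⌉ = 20 − 20 = 0
n=27: ⌈(28·346)/471⌉ − ⌈(27·346)/471⌉ = ⌈9688/471⌉ − ⌈9342/471⌉ = 21 − 20 = 1
n=28: ⌈(29·346)/471⌉ − ⌈(28·346)/471⌉ = ⌈10034/471⌉ − ⌈9688/471⌉ = 22 − 21 = 1
n=29: ⌈(30·346)/471⌉ − ⌈(29·346)/471⌉ = ⌈10380/471⌉ − ⌈10034/471⌉ = 23 − 22 = 1
n=30: ⌈(31·346)/471⌉ − ⌈(30·346)/471⌉ = ⌈10726/471⌉ − ⌈10380/471⌉ = 23 − 23 = 0
n=31: ⌈(32·346)/471⌉ − ⌈(31·346)/471⌉ = ⌈11072/471⌉ − ⌈10726/471⌉ = 24 − 23 = 1
n=32: ⌈(33·346)/471⌉ − ⌈(32·346)/471⌉ = ⌈11418/471⌉ − ⌈11072/471⌉ = 25 − 24 = 1
n=33: ⌈(34·346)/471⌉ − ⌈(33·346)/471⌉ = ⌈11764/471⌉ − ⌈11418/471⌉ = 25 − 25 = 0
n=34: ⌈(35·346)/471⌉ − ⌈(34·346)/471⌉ = ⌈12110/471⌉ − ⌈11764/471⌉ = 26 − 25 = 1
n=35: ⌈(36·346)/471⌉ − ⌈(35·346)/471⌉ = ⌈12456/471⌉ − ⌈12110/471⌉ = 27 − 26 = 1
n=36: ⌈(37·346)/471⌉ − ⌈(36·346)/471⌉ = ⌈12802/471⌉ − ⌈12456/471⌉ = 28 − 27 = 1
n=37: ⌈(38·346)/471⌉ − ⌈(37·346)/471⌉ = ⌈13148/471⌉ − ⌈12802/471⌉ = 28 − 28 = 0
n=38: ⌈(39·346)/471⌉ − ⌈(38·346)/471⌉ = ⌈13494/471⌉ − ⌈13148/471⌉ = 29 − 28 = 1
n=39: ⌈(40·346)/471⌉ − ⌈(39·346)/471⌉ = ⌈13840/471⌉ − ⌈13494/471⌉ = 30 − 29 = 1
n=40: ⌈(41·346)/471⌉ − ⌈(40·346)/471⌉ = ⌈14186/471⌉ − ⌈13840/471⌉ = 31 − 30 = 1
n=41: ⌈(42·346)/471⌉ − ⌈(41·346)/471⌉ = ⌈14532/471⌉ − ⌈14186/471⌉ = 31 − 31 = 0
n=42: ⌈(43·346)/471⌉ − ⌈(42·346)/471⌉ = ⌈14878/471⌉ − ⌈14532/471⌉ = 32 − 31 = 1
n=43: ⌈(44·346)/471⌉ − ⌈(43·346)/471⌉ = ⌈15224/471⌉ − ⌈14878/471⌉ = 33 − 32 = 1
n=44: ⌈(45·346)/471⌉ − ⌈(44·346)/471⌉ = ⌈15570/471⌉ − ⌈15224/471⌉ = 34 − 33 = 1
n=45: ⌈(46·346)/471⌉ − ⌈(45·346)/471⌉ = ⌈15916/471⌉ − ⌈15570/471⌉ = 34 − 34 = 0
n=46: ⌈(47·346)/471⌉ − ⌈(46·346)/471⌉ = ⌈16262/471⌉ − ⌈15916/471⌉ = 35 − 34 = 1
n=47: ⌈(48·346)/471⌉ − ⌈(47·346)/471⌉ = ⌈16608/471⌉ − ⌈16262/471⌉ = 36 − 35 = 1
n=48: ⌈(49·346)/471⌉ − ⌈(48·346)/471⌉ = ⌈16954/471⌉ − ⌈16608/471⌉ = 36 − 36 = 0
n=49: ⌈(50·346)/471⌉ − ⌈(49·346)/471⌉ = ⌈17300/471⌉ − ⌈16954/471⌉ = 37 − 36 = 1
n=50: ⌈(51·346)/471⌉ − ⌈(50·346)/471⌉ = ⌈17646/471⌉ − ⌈17300/471⌉ = 38 − 37 = 1
n=51: ⌈(52·346)/471⌉ − ⌈(51·346)/471⌉ = ⌈17992/471⌉ − ⌈17646/471⌉ = 39 − 38 = 1
n=52: ⌈(53·346)/471⌉ − ⌈(52·346)/471⌉ = ⌈18338/471⌉ − ⌈17992/471⌉ = 39 − 39 = 0
n=53: ⌈(54·346)/471⌉ − ⌈(53·346)/471⌉ = ⌈18684/471⌉ − ⌈18338/471⌉ = 40 − 39 = 1
n=54: ⌈(55·346)/471⌉ − ⌈(54·346)/471⌉ = ⌈19030/471⌉ − ⌈18684/471⌉ = 41 − 40 = 1
n=55: ⌈(56·346)/471⌉ − ⌈(55·346)/471⌉ = ⌈19376/471⌉ − ⌈19030/471⌉ = 42 − 41 = 1
n=56: ⌈(57·346)/471⌉ − ⌈(56·346)/471⌉ = ⌈19722/471⌉ − ⌈19376/471⌉ = 42 − 42 = 0
n=57: ⌈(58·346)/471⌉ − ⌈(57·346)/471⌉ = ⌈20068/471⌉ − ⌈19722/471⌉ = 43 − 42 = 1
n=58: ⌈(59·346)/471⌉ − ⌈(58·346)/471⌉ = ⌈20414/471⌉ − ⌈20068/471⌉ = 44 − 43 = 1
n=59: ⌈(60·346)/471⌉ − ⌈(59·346)/471⌉ = ⌈20760/471⌉ − ⌈20414/471⌉ = 45 − 44 = 1
n=60: ⌈(61·346)/471⌉ − ⌈(60·346)/471⌉ = ⌈21106/471⌉ − ⌈20760/471⌉ = 45 − 45 = 0
n=61: ⌈(62·346)/471⌉ − ⌈(61·346)/471⌉ = ⌈21452/471⌉ − ⌈21106/471⌉ = 46 − 45 = 1
n=62: ⌈(63·346)/471⌉ − ⌈(62·346)/471⌉ = ⌈21798/471⌉ − ⌈21452/471⌉ = 47 − 46 = 1
n=63: ⌈(64·346)/471⌉ − ⌈(63·346)/471⌉ = ⌈22144/471⌉ − ⌈21798/471⌉ = 48 − 47 = 1
n=64: ⌈(65·346)/471⌉ − ⌈(64·346)/471⌉ = ⌈22490/471⌉ − ⌈22144/471⌉ = 48 − 48 = 0
n=65: ⌈(66·346)/471⌉ − ⌈(65·346)/471⌉ = ⌈22836/471⌉ − ⌈22490/471⌉ = 49 − 48 = 1
n=66: ⌈(67·346)/471⌉ − ⌈(66·346)/471⌉ = ⌈23182/471⌉ − ⌈22836/471⌉ = 50 − 49 = 1
n=67: ⌈(68·346)/471⌉ − ⌈(67·346)/471⌉ = ⌈23528/471⌉ − ⌈23182/471⌉ = 50 − 50 = 0
n=68: ⌈(69·346)/471⌉ − ⌈(68·346)/471⌉ = ⌈23874/471⌉ − ⌈23528/471⌉ = 51 − 50 = 1
n=69: ⌈(70·346)/471⌉ − ⌈(69·346)/471⌉ = ⌈24220/471⌉ − ⌈23874/471⌉ = 52 − 51 = 1
n=70: ⌈(71·346)/471⌉ − ⌈(70·346)/471⌉ = ⌈24566/471⌉ − ⌈24220/471⌉ = 53 − 52 = 1
n=71: ⌈(72·346)/471⌉ − ⌈(71·346)/471⌉ = ⌈24912/471⌉ − ⌈24566/471⌉ = 53 − 53 = 0
n=72: ⌈(73·346)/471⌉ − ⌈(72·346)/471⌉ = ⌈25258/471⌉ − ⌈24912/471⌉ = 54 − 53 = 1
n=73: ⌈(74·346)/471⌉ − ⌈(73·346)/471⌉ = ⌈25604/471⌉ − ⌈25258/471⌉ = 55 − 54 = 1
n=74: ⌈(75·346)/471⌉ − ⌈(74·346)/471⌉ = ⌈25950/471⌉ − ⌈25604/471⌉ = 56 − 55 = 1
n=75: ⌈(76·346)/471⌉ − ⌈(75·346)/471⌉ = ⌈26296/471⌉ − ⌈25950/471⌉ = 56 − 56 = 0
n=76: ⌈(77·346)/471⌉ − ⌈(76·346)/471⌉ = ⌈26642/471⌉ − ⌈26296/471⌉ = 57 − 56 = 1
n=77: ⌈(78·346)/471⌉ − ⌈(77·346)/471⌉ = ⌈26988/471⌉ − ⌈26642/471⌉ = 58 − 57 = 1
n=78: ⌈(79·346)/471⌉ − ⌈(78·346)/471⌉ = ⌈27334/471⌉ − ⌈26988/471⌉ = 59 − 58 = 1
n=79: ⌈(80·346)/471⌉ − ⌈(79·346)/471⌉ = ⌈27680/471⌉ − ⌈27334/471⌉ = 59 − 59 = 0
n=80: ⌈(81·346)/471⌉ − ⌈(80·346)/471⌉ = ⌈28026/471⌉ − ⌈27680/471⌉ = 60 − 59 = 1
n=81: ⌈(82·346)/471⌉ − ⌈(81·346)/471⌉ = ⌈28372/471⌉ − ⌈28026/471⌉ = 61 − 60 = 1
n=82: ⌈(83·346)/471⌉ − ⌈(82·346)/471⌉ = ⌈28718/471⌉ − ⌈28372/471⌉ = 61 − 61 = 0
n=83: ⌈(84·346)/471⌉ − ⌈(83·346)/471⌉ = ⌈29064/471⌉ − ⌈28718/471⌉ = 62 − 61 = 1
n=84: ⌈(85·346)/471⌉ − ⌈(84·346)/471⌉ = ⌈29410/471⌉ − ⌈29064/471⌉ = 63 − 62 = 1
n=85: ⌈(86·346)/471⌉ − ⌈(85·346)/471⌉ = ⌈29756/471⌉ − ⌈29410/471⌉ = 64 − 63 = 1
n=86: ⌈(87·346)/471⌉ − ⌈(86·346)/471⌉ = ⌈30102/471⌉ − ⌈29756/471⌉ = 64 − 64 = 0
n=87: ⌈(88·346)/471⌉ − ⌈(87·346)/471⌉ = ⌈30448/471⌉ − ⌈30102/471⌉ = 65 − 64 = 1
n=88: ⌈(89·346)/471⌉ − ⌈(88·346)/471⌉ = ⌈30794/471⌉ − ⌈30448/471⌉ = 66 − 65 = 1
n=89: ⌈(90·346)/471⌉ − ⌈(89·346)/471⌉ = ⌈31140/471⌉ − ⌈30794/471⌉ = 67 − 66 = 1
n=90: ⌈(91·346)/471⌉ − ⌈(90·346)/471⌉ = ⌈31486/471⌉ − ⌈31140/471⌉ = 67 − 67 = 0
n=91: ⌈(92·346)/471⌉ − ⌈(91·346)/471⌉ = ⌈31832/471⌉ − ⌈31486/471⌉ = 68 − 67 = 1
n=92: ⌈(93·346)/471⌉ − ⌈(92·346)/471⌉ = ⌈32178/471⌉ − ⌈31832/471⌉ = 69 − 68 = 1
n=93: ⌈(94·346)/471⌉ − ⌈(93·346)/471⌉ = ⌈32524/471⌉ − ⌈32178/471⌉ = 70 − 69 = 1
n=94: ⌈(95·346)/471⌉ − ⌈(94·346)/471⌉ = ⌈32870/471⌉ − ⌈32524/471⌉ = 70 − 70 = 0
n=95: ⌈(96·346)/471⌉ − ⌈(95·346)/471⌉ = ⌈33216/471⌉ − ⌈32870/471⌉ = 71 − 70 = 1
n=96: ⌈(97·346)/471⌉ − ⌈(96·346)/471⌉ = ⌈33562/471⌉ − ⌈33216/471⌉ = 72 − 71 = 1
n=97: ⌈(98·346)/471⌉ − ⌈(97·346)/471⌉ = ⌈33908/471⌉ − ⌈33562/471⌉ = 72 − 72 = 0
n=98: ⌈(99·346)/471⌉ − ⌈(98·346)/471⌉ = ⌈34254/471⌉ − ⌈33908/471⌉ = 73 − 72 = 1
n=99: ⌈(100·346)/471⌉ − ⌈(99·346)/471⌉ = ⌈34600/471⌉ − ⌈34254/471⌉ = 74 − 73 = 1
n=100: ⌈(101·346)/471⌉ − ⌈(100·346)/471⌉ = ⌈34946/471⌉ − ⌈34600/471⌉ = 75 − 74 = 1

11101110111011101101110111011101101110111011101101110111011101110110111011101110110111011101110110111


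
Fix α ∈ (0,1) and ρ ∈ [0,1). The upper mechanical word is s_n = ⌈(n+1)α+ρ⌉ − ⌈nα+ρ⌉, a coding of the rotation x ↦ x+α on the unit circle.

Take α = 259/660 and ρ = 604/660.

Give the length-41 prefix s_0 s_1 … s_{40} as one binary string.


n=0: ⌈(1·259+604)/660⌉ − ⌈(0·259+604)/660⌉ = ⌈863/660⌉ − ⌈604/660⌉ = 2 − 1 = 1
n=1: ⌈(2·259+604)/660⌉ − ⌈(1·259+604)/660⌉ = ⌈1122/660⌉ − ⌈863/660⌉ = 2 − 2 = 0
n=2: ⌈(3·259+604)/660⌉ − ⌈(2·259+604)/660⌉ = ⌈1381/660⌉ − ⌈1122/660⌉ = 3 − 2 = 1
n=3: ⌈(4·259+604)/660⌉ − ⌈(3·259+604)/660⌉ = ⌈1640/660⌉ − ⌈1381/660⌉ = 3 − 3 = 0
n=4: ⌈(5·259+604)/660⌉ − ⌈(4·259+604)/660⌉ = ⌈1899/660⌉ − ⌈1640/660⌉ = 3 − 3 = 0
n=5: ⌈(6·259+604)/660⌉ − ⌈(5·259+604)/660⌉ = ⌈2158/660⌉ − ⌈1899/660⌉ = 4 − 3 = 1
n=6: ⌈(7·259+604)/660⌉ − ⌈(6·259+604)/660⌉ = ⌈2417/660⌉ − ⌈2158/660⌉ = 4 − 4 = 0
n=7: ⌈(8·259+604)/660⌉ − ⌈(7·259+604)/660⌉ = ⌈2676/660⌉ − ⌈2417/660⌉ = 5 − 4 = 1
n=8: ⌈(9·259+604)/660⌉ − ⌈(8·259+604)/660⌉ = ⌈2935/660⌉ − ⌈2676/660⌉ = 5 − 5 = 0
n=9: ⌈(10·259+604)/660⌉ − ⌈(9·259+604)/660⌉ = ⌈3194/660⌉ − ⌈2935/660⌉ = 5 − 5 = 0
n=10: ⌈(11·259+604)/660⌉ − ⌈(10·259+604)/660⌉ = ⌈3453/660⌉ − ⌈3194/660⌉ = 6 − 5 = 1
n=11: ⌈(12·259+604)/660⌉ − ⌈(11·259+604)/660⌉ = ⌈3712/660⌉ − ⌈3453/660⌉ = 6 − 6 = 0
n=12: ⌈(13·259+604)/660⌉ − ⌈(12·259+604)/660⌉ = ⌈3971/660⌉ − ⌈3712/660⌉ = 7 − 6 = 1
n=13: ⌈(14·259+604)/660⌉ − ⌈(13·259+604)/660⌉ = ⌈4230/660⌉ − ⌈3971/660⌉ = 7 − 7 = 0
n=14: ⌈(15·259+604)/660⌉ − ⌈(14·259+604)/660⌉ = ⌈4489/660⌉ − ⌈4230/660⌉ = 7 − 7 = 0
n=15: ⌈(16·259+604)/660⌉ − ⌈(15·259+604)/660⌉ = ⌈4748/660⌉ − ⌈4489/660⌉ = 8 − 7 = 1
n=16: ⌈(17·259+604)/660⌉ − ⌈(16·259+604)/660⌉ = ⌈5007/660⌉ − ⌈4748/660⌉ = 8 − 8 = 0
n=17: ⌈(18·259+604)/660⌉ − ⌈(17·259+604)/660⌉ = ⌈5266/660⌉ − ⌈5007/660⌉ = 8 − 8 = 0
n=18: ⌈(19·259+604)/660⌉ − ⌈(18·259+604)/660⌉ = ⌈5525/660⌉ − ⌈5266/660⌉ = 9 − 8 = 1
n=19: ⌈(20·259+604)/660⌉ − ⌈(19·259+604)/660⌉ = ⌈5784/660⌉ − ⌈5525/660⌉ = 9 − 9 = 0
n=20: ⌈(21·259+604)/660⌉ − ⌈(20·259+604)/660⌉ = ⌈6043/660⌉ − ⌈5784/660⌉ = 10 − 9 = 1
n=21: ⌈(22·259+604)/660⌉ − ⌈(21·259+604)/660⌉ = ⌈6302/660⌉ − ⌈6043/660⌉ = 10 − 10 = 0
n=22: ⌈(23·259+604)/660⌉ − ⌈(22·259+604)/660⌉ = ⌈6561/660⌉ − ⌈6302/660⌉ = 10 − 10 = 0
n=23: ⌈(24·259+604)/660⌉ − ⌈(23·259+604)/660⌉ = ⌈6820/660⌉ − ⌈6561/660⌉ = 11 − 10 = 1
n=24: ⌈(25·259+604)/660⌉ − ⌈(24·259+604)/660⌉ = ⌈7079/660⌉ − ⌈6820/660⌉ = 11 − 11 = 0
n=25: ⌈(26·259+604)/660⌉ − ⌈(25·259+604)/660⌉ = ⌈7338/660⌉ − ⌈7079/660⌉ = 12 − 11 = 1
n=26: ⌈(27·259+604)/660⌉ − ⌈(26·259+604)/660⌉ = ⌈7597/660⌉ − ⌈7338/660⌉ = 12 − 12 = 0
n=27: ⌈(28·259+604)/660⌉ − ⌈(27·259+604)/660⌉ = ⌈7856/660⌉ − ⌈7597/660⌉ = 12 − 12 = 0
n=28: ⌈(29·259+604)/660⌉ − ⌈(28·259+604)/660⌉ = ⌈8115/660⌉ − ⌈7856/660⌉ = 13 − 12 = 1
n=29: ⌈(30·259+604)/660⌉ − ⌈(29·259+604)/660⌉ = ⌈8374/660⌉ − ⌈8115/660⌉ = 13 − 13 = 0
n=30: ⌈(31·259+604)/660⌉ − ⌈(30·259+604)/660⌉ = ⌈8633/660⌉ − ⌈8374/660⌉ = 14 − 13 = 1
n=31: ⌈(32·259+604)/660⌉ − ⌈(31·259+604)/660⌉ = ⌈8892/660⌉ − ⌈8633/660⌉ = 14 − 14 = 0
n=32: ⌈(33·259+604)/660⌉ − ⌈(32·259+604)/660⌉ = ⌈9151/660⌉ − ⌈8892/660⌉ = 14 − 14 = 0
n=33: ⌈(34·259+604)/660⌉ − ⌈(33·259+604)/660⌉ = ⌈9410/660⌉ − ⌈9151/660⌉ = 15 − 14 = 1
n=34: ⌈(35·259+604)/660⌉ − ⌈(34·259+604)/660⌉ = ⌈9669/660⌉ − ⌈9410/660⌉ = 15 − 15 = 0
n=35: ⌈(36·259+604)/660⌉ − ⌈(35·259+604)/660⌉ = ⌈9928/660⌉ − ⌈9669/660⌉ = 16 − 15 = 1
n=36: ⌈(37·259+604)/660⌉ − ⌈(36·259+604)/660⌉ = ⌈10187/660⌉ − ⌈9928/660⌉ = 16 − 16 = 0
n=37: ⌈(38·259+604)/660⌉ − ⌈(37·259+604)/660⌉ = ⌈10446/660⌉ − ⌈10187/660⌉ = 16 − 16 = 0
n=38: ⌈(39·259+604)/660⌉ − ⌈(38·259+604)/660⌉ = ⌈10705/660⌉ − ⌈10446/660⌉ = 17 − 16 = 1
n=39: ⌈(40·259+604)/660⌉ − ⌈(39·259+604)/660⌉ = ⌈10964/660⌉ − ⌈10705/660⌉ = 17 − 17 = 0
n=40: ⌈(41·259+604)/660⌉ − ⌈(40·259+604)/660⌉ = ⌈11223/660⌉ − ⌈10964/660⌉ = 18 − 17 = 1

10100101001010010010100101001010010100101
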